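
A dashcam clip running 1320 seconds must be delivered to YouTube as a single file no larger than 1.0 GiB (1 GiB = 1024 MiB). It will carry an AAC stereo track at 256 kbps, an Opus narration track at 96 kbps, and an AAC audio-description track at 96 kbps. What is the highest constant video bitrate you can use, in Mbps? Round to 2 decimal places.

Budget: 1.0 GiB = 8589.9 Mb.
Total bitrate budget: 8589.9 Mb / 1320 s = 6.508 Mbps.
Audio total: 256 + 96 + 96 = 448 kbps = 0.448 Mbps.
Video: 6.508 − 0.448 = 6.060 Mbps.

6.06 Mbps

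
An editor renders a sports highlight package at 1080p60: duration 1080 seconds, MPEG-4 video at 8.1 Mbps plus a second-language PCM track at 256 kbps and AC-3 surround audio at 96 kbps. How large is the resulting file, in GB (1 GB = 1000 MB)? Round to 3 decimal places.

1.141 GB

Audio total: 256 + 96 = 352 kbps = 0.352 Mbps.
Total bitrate: 8.1 + 0.352 = 8.452 Mbps.
Stream data: 8.452 Mbps × 1080 s = 9128.2 Mb.
9,128 Mb ÷ 8 = 1,141 MB → 1.141 GB.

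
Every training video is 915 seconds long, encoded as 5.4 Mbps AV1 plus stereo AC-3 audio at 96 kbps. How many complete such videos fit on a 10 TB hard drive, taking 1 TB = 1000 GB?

15908

Audio: 96 kbps = 0.096 Mbps.
Total bitrate: 5.496 Mbps.
Per item: 5.496 Mbps × 915 s = 5,029 Mb = 628.6 MB.
Capacity: 10 TB = 80,000,000 Mb; 15908.24 items → 15908 complete.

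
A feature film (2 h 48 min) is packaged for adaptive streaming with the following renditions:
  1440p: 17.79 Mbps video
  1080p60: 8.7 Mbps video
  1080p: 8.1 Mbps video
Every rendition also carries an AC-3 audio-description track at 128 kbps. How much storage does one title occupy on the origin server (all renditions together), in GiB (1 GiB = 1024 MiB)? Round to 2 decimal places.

2 h 48 min = 168 min = 10080 s
Audio: 128 kbps = 0.128 Mbps.
Sum of rendition bitrates: (17.79+0.128) + (8.7+0.128) + (8.1+0.128) = 34.974 Mbps.
× 10080 s = 352,538 Mb = 44,067 MB = 41.04 GiB.

41.04 GiB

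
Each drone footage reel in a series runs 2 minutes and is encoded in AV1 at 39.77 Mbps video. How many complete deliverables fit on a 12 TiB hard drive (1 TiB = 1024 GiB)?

2 min = 120 s
Per item: 39.770 Mbps × 120 s = 4,772 Mb = 596.5 MB.
Capacity: 12 TiB = 105,553,116 Mb; 22117.41 items → 22117 complete.

22117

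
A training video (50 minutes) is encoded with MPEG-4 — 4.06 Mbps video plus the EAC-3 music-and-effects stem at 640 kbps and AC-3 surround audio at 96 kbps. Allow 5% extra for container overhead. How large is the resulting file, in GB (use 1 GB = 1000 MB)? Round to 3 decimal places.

1.888 GB

50 min = 3000 s
Audio total: 640 + 96 = 736 kbps = 0.736 Mbps.
Total bitrate: 4.06 + 0.736 = 4.796 Mbps.
Stream data: 4.796 Mbps × 3000 s = 14388.0 Mb.
With 5% container overhead: ×1.05.
15,107 Mb ÷ 8 = 1,888 MB → 1.888 GB.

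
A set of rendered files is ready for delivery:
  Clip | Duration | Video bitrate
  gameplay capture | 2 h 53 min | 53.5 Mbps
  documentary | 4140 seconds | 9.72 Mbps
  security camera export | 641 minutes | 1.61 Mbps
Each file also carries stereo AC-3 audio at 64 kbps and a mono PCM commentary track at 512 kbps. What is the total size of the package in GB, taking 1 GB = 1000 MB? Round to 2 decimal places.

Audio total: 64 + 512 = 576 kbps = 0.576 Mbps.
gameplay capture: 54.076 Mbps × 10380 s = 561308.9 Mb
documentary: 10.296 Mbps × 4140 s = 42625.4 Mb
security camera export: 2.186 Mbps × 38460 s = 84073.6 Mb
Total: 688007.9 Mb = 86001.0 MB.
= 86.00 GB.

86.00 GB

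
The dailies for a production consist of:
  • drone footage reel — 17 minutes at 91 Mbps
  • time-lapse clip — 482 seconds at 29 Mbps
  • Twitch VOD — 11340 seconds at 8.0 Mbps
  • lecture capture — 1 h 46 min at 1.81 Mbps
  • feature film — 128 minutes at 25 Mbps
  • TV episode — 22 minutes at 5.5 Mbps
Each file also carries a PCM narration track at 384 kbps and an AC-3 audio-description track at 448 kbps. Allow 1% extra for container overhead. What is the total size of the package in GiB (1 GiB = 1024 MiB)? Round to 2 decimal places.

50.77 GiB

Audio total: 384 + 448 = 832 kbps = 0.832 Mbps.
drone footage reel: 91.832 Mbps × 1020 s × 1.01 = 94605.3 Mb
time-lapse clip: 29.832 Mbps × 482 s × 1.01 = 14522.8 Mb
Twitch VOD: 8.832 Mbps × 11340 s × 1.01 = 101156.4 Mb
lecture capture: 2.642 Mbps × 6360 s × 1.01 = 16971.2 Mb
feature film: 25.832 Mbps × 7680 s × 1.01 = 200373.7 Mb
TV episode: 6.332 Mbps × 1320 s × 1.01 = 8441.8 Mb
Total: 436071.2 Mb = 54508.9 MB.
= 50.77 GiB.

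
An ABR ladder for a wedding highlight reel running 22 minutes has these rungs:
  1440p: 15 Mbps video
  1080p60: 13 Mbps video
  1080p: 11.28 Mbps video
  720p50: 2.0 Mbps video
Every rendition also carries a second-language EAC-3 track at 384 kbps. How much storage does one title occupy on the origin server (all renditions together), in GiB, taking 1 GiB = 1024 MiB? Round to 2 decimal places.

6.58 GiB

22 min = 1320 s
Audio: 384 kbps = 0.384 Mbps.
Sum of rendition bitrates: (15+0.384) + (13+0.384) + (11.28+0.384) + (2.0+0.384) = 42.816 Mbps.
× 1320 s = 56,517 Mb = 7,065 MB = 6.579 GiB.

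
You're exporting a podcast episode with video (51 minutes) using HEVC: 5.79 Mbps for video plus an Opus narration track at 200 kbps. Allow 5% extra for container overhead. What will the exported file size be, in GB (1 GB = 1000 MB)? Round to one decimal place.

2.4 GB

51 min = 3060 s
Audio: 200 kbps = 0.200 Mbps.
Total bitrate: 5.79 + 0.200 = 5.990 Mbps.
Stream data: 5.990 Mbps × 3060 s = 18329.4 Mb.
With 5% container overhead: ×1.05.
19,246 Mb ÷ 8 = 2,406 MB → 2.406 GB.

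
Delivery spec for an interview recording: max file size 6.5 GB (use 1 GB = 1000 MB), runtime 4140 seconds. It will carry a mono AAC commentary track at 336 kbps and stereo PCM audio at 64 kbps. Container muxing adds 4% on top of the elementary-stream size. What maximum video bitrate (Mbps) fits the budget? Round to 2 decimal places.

Budget: 6.5 GB = 52000.0 Mb.
Stream payload after overhead: 52000.0 / 1.04 = 50000.0 Mb.
Total bitrate budget: 50000.0 Mb / 4140 s = 12.077 Mbps.
Audio total: 336 + 64 = 400 kbps = 0.400 Mbps.
Video: 12.077 − 0.400 = 11.677 Mbps.

11.68 Mbps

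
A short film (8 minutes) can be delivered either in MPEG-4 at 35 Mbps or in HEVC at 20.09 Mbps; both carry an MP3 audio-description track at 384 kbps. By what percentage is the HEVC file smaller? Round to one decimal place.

8 min = 480 s
Audio: 384 kbps = 0.384 Mbps.
MPEG-4: 35.384 Mbps × 480 s = 16984.3 Mb = 2.123 GB.
HEVC: 20.474 Mbps × 480 s = 9827.5 Mb = 1.228 GB.
Reduction: (1 − 1.228/2.123) × 100 = 42.14%.

42.1%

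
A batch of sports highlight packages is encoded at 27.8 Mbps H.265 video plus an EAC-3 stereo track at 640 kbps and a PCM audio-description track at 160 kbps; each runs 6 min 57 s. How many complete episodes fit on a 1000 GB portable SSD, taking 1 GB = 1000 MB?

6 min 57 s = 417 s
Audio total: 640 + 160 = 800 kbps = 0.800 Mbps.
Total bitrate: 28.600 Mbps.
Per item: 28.600 Mbps × 417 s = 11,926 Mb = 1,491 MB.
Capacity: 1000 GB = 8,000,000 Mb; 670.79 items → 670 complete.

670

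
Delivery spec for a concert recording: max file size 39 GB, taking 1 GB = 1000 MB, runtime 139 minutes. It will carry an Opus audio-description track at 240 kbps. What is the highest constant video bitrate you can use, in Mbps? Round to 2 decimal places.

37.17 Mbps

Budget: 39 GB = 312000.0 Mb.
139 min = 8340 s
Total bitrate budget: 312000.0 Mb / 8340 s = 37.410 Mbps.
Audio: 240 kbps = 0.240 Mbps.
Video: 37.410 − 0.240 = 37.170 Mbps.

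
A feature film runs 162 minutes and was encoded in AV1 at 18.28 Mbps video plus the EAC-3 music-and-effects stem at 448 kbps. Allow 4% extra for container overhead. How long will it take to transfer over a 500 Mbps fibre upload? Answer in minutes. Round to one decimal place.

162 min = 9720 s
Audio: 448 kbps = 0.448 Mbps.
Total bitrate: 18.728 Mbps.
File: 18.728 Mbps × 9720 s = 182036.2 Mb.
With 4% container overhead: ×1.04. → 189317.6 Mb.
At 500 Mbps: 189317.6 / 500 = 378.6 s ≈ 6.31 minutes.

6.3 minutes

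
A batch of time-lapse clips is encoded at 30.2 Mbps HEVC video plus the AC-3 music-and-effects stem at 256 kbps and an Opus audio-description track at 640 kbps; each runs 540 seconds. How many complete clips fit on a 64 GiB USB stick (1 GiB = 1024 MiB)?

Audio total: 256 + 640 = 896 kbps = 0.896 Mbps.
Total bitrate: 31.096 Mbps.
Per item: 31.096 Mbps × 540 s = 16,792 Mb = 2,099 MB.
Capacity: 64 GiB = 549,756 Mb; 32.74 items → 32 complete.

32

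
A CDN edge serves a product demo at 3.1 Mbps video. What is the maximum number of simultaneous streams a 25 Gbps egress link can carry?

25 Gbps = 25,000 Mbps; 25,000 / 3.100 = 8064.52 → 8064 viewers.

8064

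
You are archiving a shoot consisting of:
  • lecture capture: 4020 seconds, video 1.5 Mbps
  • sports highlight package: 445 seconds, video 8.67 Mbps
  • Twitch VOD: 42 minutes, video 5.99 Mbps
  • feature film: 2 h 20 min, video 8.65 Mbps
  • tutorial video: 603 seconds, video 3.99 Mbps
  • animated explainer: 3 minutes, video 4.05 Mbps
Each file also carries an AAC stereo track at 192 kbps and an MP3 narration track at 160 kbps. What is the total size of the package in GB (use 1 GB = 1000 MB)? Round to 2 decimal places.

13.31 GB

Audio total: 192 + 160 = 352 kbps = 0.352 Mbps.
lecture capture: 1.852 Mbps × 4020 s = 7445.0 Mb
sports highlight package: 9.022 Mbps × 445 s = 4014.8 Mb
Twitch VOD: 6.342 Mbps × 2520 s = 15981.8 Mb
feature film: 9.002 Mbps × 8400 s = 75616.8 Mb
tutorial video: 4.342 Mbps × 603 s = 2618.2 Mb
animated explainer: 4.402 Mbps × 180 s = 792.4 Mb
Total: 106469.1 Mb = 13308.6 MB.
= 13.31 GB.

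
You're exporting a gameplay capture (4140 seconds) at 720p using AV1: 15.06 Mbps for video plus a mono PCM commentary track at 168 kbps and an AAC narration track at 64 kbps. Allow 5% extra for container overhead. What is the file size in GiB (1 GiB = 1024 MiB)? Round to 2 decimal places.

7.74 GiB

Audio total: 168 + 64 = 232 kbps = 0.232 Mbps.
Total bitrate: 15.06 + 0.232 = 15.292 Mbps.
Stream data: 15.292 Mbps × 4140 s = 63308.9 Mb.
With 5% container overhead: ×1.05.
66,474 Mb = 8,309,290,500 bytes ÷ 1,073,741,824 = 7.739 GiB.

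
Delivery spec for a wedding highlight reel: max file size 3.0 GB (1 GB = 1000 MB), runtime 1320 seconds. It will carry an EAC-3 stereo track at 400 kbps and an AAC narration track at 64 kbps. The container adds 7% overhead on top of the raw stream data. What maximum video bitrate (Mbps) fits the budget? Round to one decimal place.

16.5 Mbps

Budget: 3.0 GB = 24000.0 Mb.
Stream payload after overhead: 24000.0 / 1.07 = 22429.9 Mb.
Total bitrate budget: 22429.9 Mb / 1320 s = 16.992 Mbps.
Audio total: 400 + 64 = 464 kbps = 0.464 Mbps.
Video: 16.992 − 0.464 = 16.528 Mbps.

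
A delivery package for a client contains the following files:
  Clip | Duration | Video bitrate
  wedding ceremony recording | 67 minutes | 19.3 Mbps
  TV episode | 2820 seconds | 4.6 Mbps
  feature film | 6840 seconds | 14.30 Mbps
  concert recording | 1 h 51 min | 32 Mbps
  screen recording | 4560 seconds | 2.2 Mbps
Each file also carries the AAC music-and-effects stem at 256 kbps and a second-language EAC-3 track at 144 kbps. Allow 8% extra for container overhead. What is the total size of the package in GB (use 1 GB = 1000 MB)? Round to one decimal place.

Audio total: 256 + 144 = 400 kbps = 0.400 Mbps.
wedding ceremony recording: 19.700 Mbps × 4020 s × 1.08 = 85529.5 Mb
TV episode: 5.000 Mbps × 2820 s × 1.08 = 15228.0 Mb
feature film: 14.700 Mbps × 6840 s × 1.08 = 108591.8 Mb
concert recording: 32.400 Mbps × 6660 s × 1.08 = 233046.7 Mb
screen recording: 2.600 Mbps × 4560 s × 1.08 = 12804.5 Mb
Total: 455200.6 Mb = 56900.1 MB.
= 56.90 GB.

56.9 GB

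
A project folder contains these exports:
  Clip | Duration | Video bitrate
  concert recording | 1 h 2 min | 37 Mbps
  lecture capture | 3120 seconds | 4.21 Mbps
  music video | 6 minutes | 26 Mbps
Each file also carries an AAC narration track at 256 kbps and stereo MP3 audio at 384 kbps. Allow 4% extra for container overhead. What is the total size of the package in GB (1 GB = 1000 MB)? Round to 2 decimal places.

Audio total: 256 + 384 = 640 kbps = 0.640 Mbps.
concert recording: 37.640 Mbps × 3720 s × 1.04 = 145621.6 Mb
lecture capture: 4.850 Mbps × 3120 s × 1.04 = 15737.3 Mb
music video: 26.640 Mbps × 360 s × 1.04 = 9974.0 Mb
Total: 171332.9 Mb = 21416.6 MB.
= 21.42 GB.

21.42 GB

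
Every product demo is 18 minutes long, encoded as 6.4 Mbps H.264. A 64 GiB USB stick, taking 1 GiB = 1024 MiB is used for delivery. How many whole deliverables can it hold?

18 min = 1080 s
Per item: 6.400 Mbps × 1080 s = 6,912 Mb = 864.0 MB.
Capacity: 64 GiB = 549,756 Mb; 79.54 items → 79 complete.

79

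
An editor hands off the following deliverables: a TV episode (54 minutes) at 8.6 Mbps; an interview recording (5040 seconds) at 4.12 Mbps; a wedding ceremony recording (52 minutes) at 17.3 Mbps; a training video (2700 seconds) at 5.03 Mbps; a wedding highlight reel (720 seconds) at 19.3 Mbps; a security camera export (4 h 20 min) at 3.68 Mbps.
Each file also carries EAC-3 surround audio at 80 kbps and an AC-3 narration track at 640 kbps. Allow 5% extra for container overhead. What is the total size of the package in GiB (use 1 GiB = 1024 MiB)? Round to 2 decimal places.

25.60 GiB

Audio total: 80 + 640 = 720 kbps = 0.720 Mbps.
TV episode: 9.320 Mbps × 3240 s × 1.05 = 31706.6 Mb
interview recording: 4.840 Mbps × 5040 s × 1.05 = 25613.3 Mb
wedding ceremony recording: 18.020 Mbps × 3120 s × 1.05 = 59033.5 Mb
training video: 5.750 Mbps × 2700 s × 1.05 = 16301.2 Mb
wedding highlight reel: 20.020 Mbps × 720 s × 1.05 = 15135.1 Mb
security camera export: 4.400 Mbps × 15600 s × 1.05 = 72072.0 Mb
Total: 219861.8 Mb = 27482.7 MB.
= 25.60 GiB.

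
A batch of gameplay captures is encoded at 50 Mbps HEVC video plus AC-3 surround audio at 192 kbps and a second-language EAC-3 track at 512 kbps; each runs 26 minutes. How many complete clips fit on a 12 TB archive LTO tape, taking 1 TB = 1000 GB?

1213

26 min = 1560 s
Audio total: 192 + 512 = 704 kbps = 0.704 Mbps.
Total bitrate: 50.704 Mbps.
Per item: 50.704 Mbps × 1560 s = 79,098 Mb = 9,887 MB.
Capacity: 12 TB = 96,000,000 Mb; 1213.68 items → 1213 complete.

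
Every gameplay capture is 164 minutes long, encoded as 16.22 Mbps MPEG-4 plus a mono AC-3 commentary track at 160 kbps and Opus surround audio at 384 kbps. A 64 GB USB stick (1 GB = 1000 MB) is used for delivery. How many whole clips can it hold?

3

164 min = 9840 s
Audio total: 160 + 384 = 544 kbps = 0.544 Mbps.
Total bitrate: 16.764 Mbps.
Per item: 16.764 Mbps × 9840 s = 164,958 Mb = 20,620 MB.
Capacity: 64 GB = 512,000 Mb; 3.10 items → 3 complete.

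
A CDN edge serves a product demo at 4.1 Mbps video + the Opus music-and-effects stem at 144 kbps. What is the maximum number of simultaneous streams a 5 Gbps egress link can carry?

1178

Audio: 144 kbps = 0.144 Mbps.
Per-viewer media rate: 4.244 Mbps.
5 Gbps = 5,000 Mbps; 5,000 / 4.244 = 1178.13 → 1178 viewers.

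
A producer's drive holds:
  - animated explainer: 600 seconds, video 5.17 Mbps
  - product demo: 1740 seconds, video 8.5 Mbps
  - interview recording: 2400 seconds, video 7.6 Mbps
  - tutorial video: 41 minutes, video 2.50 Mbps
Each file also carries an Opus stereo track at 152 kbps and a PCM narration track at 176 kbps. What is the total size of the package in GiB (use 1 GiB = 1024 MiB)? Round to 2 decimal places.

5.20 GiB

Audio total: 152 + 176 = 328 kbps = 0.328 Mbps.
animated explainer: 5.498 Mbps × 600 s = 3298.8 Mb
product demo: 8.828 Mbps × 1740 s = 15360.7 Mb
interview recording: 7.928 Mbps × 2400 s = 19027.2 Mb
tutorial video: 2.828 Mbps × 2460 s = 6956.9 Mb
Total: 44643.6 Mb = 5580.4 MB.
= 5.197 GiB.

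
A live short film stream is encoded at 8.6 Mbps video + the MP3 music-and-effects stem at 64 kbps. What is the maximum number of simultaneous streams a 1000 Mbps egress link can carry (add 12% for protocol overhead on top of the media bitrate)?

Audio: 64 kbps = 0.064 Mbps.
Per-viewer media rate: 8.664 Mbps.
On the wire with 12% overhead: 9.704 Mbps.
1000 Mbps = 1,000 Mbps; 1,000 / 9.704 = 103.05 → 103 viewers.

103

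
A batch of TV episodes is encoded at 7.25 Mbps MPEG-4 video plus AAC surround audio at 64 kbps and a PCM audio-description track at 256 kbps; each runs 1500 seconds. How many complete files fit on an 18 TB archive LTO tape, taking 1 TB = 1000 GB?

12681

Audio total: 64 + 256 = 320 kbps = 0.320 Mbps.
Total bitrate: 7.570 Mbps.
Per item: 7.570 Mbps × 1500 s = 11,355 Mb = 1,419 MB.
Capacity: 18 TB = 144,000,000 Mb; 12681.64 items → 12681 complete.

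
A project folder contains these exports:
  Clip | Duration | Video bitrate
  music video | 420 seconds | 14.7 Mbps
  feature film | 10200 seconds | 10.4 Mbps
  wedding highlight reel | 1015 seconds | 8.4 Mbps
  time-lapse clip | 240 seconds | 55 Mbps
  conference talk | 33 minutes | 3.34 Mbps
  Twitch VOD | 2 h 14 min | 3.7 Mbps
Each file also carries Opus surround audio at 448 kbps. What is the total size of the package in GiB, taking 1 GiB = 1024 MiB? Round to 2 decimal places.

Audio: 448 kbps = 0.448 Mbps.
music video: 15.148 Mbps × 420 s = 6362.2 Mb
feature film: 10.848 Mbps × 10200 s = 110649.6 Mb
wedding highlight reel: 8.848 Mbps × 1015 s = 8980.7 Mb
time-lapse clip: 55.448 Mbps × 240 s = 13307.5 Mb
conference talk: 3.788 Mbps × 1980 s = 7500.2 Mb
Twitch VOD: 4.148 Mbps × 8040 s = 33349.9 Mb
Total: 180150.2 Mb = 22518.8 MB.
= 20.97 GiB.

20.97 GiB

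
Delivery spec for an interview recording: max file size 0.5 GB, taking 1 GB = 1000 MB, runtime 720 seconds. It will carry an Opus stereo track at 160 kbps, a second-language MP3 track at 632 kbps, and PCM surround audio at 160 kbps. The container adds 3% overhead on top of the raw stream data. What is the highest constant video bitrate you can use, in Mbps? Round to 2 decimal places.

4.44 Mbps

Budget: 0.5 GB = 4000.0 Mb.
Stream payload after overhead: 4000.0 / 1.03 = 3883.5 Mb.
Total bitrate budget: 3883.5 Mb / 720 s = 5.394 Mbps.
Audio total: 160 + 632 + 160 = 952 kbps = 0.952 Mbps.
Video: 5.394 − 0.952 = 4.442 Mbps.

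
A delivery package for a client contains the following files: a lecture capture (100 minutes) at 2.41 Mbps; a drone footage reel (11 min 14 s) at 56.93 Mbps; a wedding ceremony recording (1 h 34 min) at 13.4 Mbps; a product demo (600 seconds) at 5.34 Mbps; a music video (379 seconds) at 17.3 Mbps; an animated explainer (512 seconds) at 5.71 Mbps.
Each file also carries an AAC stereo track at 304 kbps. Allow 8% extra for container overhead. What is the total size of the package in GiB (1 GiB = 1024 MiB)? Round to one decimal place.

Audio: 304 kbps = 0.304 Mbps.
lecture capture: 2.714 Mbps × 6000 s × 1.08 = 17586.7 Mb
drone footage reel: 57.234 Mbps × 674 s × 1.08 = 41661.8 Mb
wedding ceremony recording: 13.704 Mbps × 5640 s × 1.08 = 83473.8 Mb
product demo: 5.644 Mbps × 600 s × 1.08 = 3657.3 Mb
music video: 17.604 Mbps × 379 s × 1.08 = 7205.7 Mb
animated explainer: 6.014 Mbps × 512 s × 1.08 = 3325.5 Mb
Total: 156910.8 Mb = 19613.8 MB.
= 18.27 GiB.

18.3 GiB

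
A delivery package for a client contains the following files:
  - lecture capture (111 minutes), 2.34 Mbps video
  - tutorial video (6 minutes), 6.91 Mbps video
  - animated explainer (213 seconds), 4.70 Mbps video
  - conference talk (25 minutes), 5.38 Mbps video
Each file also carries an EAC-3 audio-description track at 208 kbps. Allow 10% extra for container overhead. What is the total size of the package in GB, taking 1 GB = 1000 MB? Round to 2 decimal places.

3.98 GB

Audio: 208 kbps = 0.208 Mbps.
lecture capture: 2.548 Mbps × 6660 s × 1.10 = 18666.6 Mb
tutorial video: 7.118 Mbps × 360 s × 1.10 = 2818.7 Mb
animated explainer: 4.908 Mbps × 213 s × 1.10 = 1149.9 Mb
conference talk: 5.588 Mbps × 1500 s × 1.10 = 9220.2 Mb
Total: 31855.5 Mb = 3981.9 MB.
= 3.982 GB.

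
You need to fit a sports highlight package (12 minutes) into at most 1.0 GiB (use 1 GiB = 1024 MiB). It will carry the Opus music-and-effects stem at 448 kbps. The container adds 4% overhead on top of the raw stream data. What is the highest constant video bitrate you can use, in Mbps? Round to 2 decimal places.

11.02 Mbps

Budget: 1.0 GiB = 8589.9 Mb.
Stream payload after overhead: 8589.9 / 1.04 = 8259.6 Mb.
12 min = 720 s
Total bitrate budget: 8259.6 Mb / 720 s = 11.472 Mbps.
Audio: 448 kbps = 0.448 Mbps.
Video: 11.472 − 0.448 = 11.024 Mbps.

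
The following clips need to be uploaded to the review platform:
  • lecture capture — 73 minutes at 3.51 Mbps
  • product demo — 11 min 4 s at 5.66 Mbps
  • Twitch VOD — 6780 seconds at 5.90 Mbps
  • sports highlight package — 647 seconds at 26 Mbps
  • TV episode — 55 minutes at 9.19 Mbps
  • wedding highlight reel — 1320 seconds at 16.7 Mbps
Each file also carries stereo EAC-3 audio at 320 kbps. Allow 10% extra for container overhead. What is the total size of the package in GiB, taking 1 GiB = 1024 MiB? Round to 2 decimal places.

Audio: 320 kbps = 0.320 Mbps.
lecture capture: 3.830 Mbps × 4380 s × 1.10 = 18452.9 Mb
product demo: 5.980 Mbps × 664 s × 1.10 = 4367.8 Mb
Twitch VOD: 6.220 Mbps × 6780 s × 1.10 = 46388.8 Mb
sports highlight package: 26.320 Mbps × 647 s × 1.10 = 18731.9 Mb
TV episode: 9.510 Mbps × 3300 s × 1.10 = 34521.3 Mb
wedding highlight reel: 17.020 Mbps × 1320 s × 1.10 = 24713.0 Mb
Total: 147175.8 Mb = 18397.0 MB.
= 17.13 GiB.

17.13 GiB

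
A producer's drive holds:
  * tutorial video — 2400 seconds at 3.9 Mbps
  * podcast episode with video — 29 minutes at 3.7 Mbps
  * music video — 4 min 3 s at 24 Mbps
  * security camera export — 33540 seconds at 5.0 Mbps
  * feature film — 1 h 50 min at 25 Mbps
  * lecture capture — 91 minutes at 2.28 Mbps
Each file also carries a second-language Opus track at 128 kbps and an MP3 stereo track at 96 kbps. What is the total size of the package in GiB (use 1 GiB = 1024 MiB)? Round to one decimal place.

Audio total: 128 + 96 = 224 kbps = 0.224 Mbps.
tutorial video: 4.124 Mbps × 2400 s = 9897.6 Mb
podcast episode with video: 3.924 Mbps × 1740 s = 6827.8 Mb
music video: 24.224 Mbps × 243 s = 5886.4 Mb
security camera export: 5.224 Mbps × 33540 s = 175213.0 Mb
feature film: 25.224 Mbps × 6600 s = 166478.4 Mb
lecture capture: 2.504 Mbps × 5460 s = 13671.8 Mb
Total: 377975.0 Mb = 47246.9 MB.
= 44.00 GiB.

44.0 GiB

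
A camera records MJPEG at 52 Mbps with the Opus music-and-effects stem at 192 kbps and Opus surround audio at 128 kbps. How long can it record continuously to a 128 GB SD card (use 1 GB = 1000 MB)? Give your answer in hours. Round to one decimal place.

Audio total: 192 + 128 = 320 kbps = 0.320 Mbps.
Total bitrate: 52 + 0.320 = 52.320 Mbps.
Capacity: 128 GB = 1,024,000 Mb.
Recording time: 1,024,000 / 52.320 = 19,572 s ≈ 5.44 hours.

5.4 hours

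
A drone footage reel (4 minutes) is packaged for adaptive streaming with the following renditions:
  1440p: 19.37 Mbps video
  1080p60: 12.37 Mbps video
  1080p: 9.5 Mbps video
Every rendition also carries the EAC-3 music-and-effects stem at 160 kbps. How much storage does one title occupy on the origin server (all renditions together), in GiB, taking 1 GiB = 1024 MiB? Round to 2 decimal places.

1.17 GiB

4 min = 240 s
Audio: 160 kbps = 0.160 Mbps.
Sum of rendition bitrates: (19.37+0.160) + (12.37+0.160) + (9.5+0.160) = 41.720 Mbps.
× 240 s = 10,013 Mb = 1,252 MB = 1.166 GiB.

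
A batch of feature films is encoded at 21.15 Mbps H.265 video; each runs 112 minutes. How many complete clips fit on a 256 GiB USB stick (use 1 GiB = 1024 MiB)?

15

112 min = 6720 s
Per item: 21.150 Mbps × 6720 s = 142,128 Mb = 17,766 MB.
Capacity: 256 GiB = 2,199,023 Mb; 15.47 items → 15 complete.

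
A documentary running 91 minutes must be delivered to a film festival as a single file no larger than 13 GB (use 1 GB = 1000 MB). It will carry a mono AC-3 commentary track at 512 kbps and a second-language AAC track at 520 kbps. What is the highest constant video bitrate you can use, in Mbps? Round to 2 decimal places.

Budget: 13 GB = 104000.0 Mb.
91 min = 5460 s
Total bitrate budget: 104000.0 Mb / 5460 s = 19.048 Mbps.
Audio total: 512 + 520 = 1032 kbps = 1.032 Mbps.
Video: 19.048 − 1.032 = 18.016 Mbps.

18.02 Mbps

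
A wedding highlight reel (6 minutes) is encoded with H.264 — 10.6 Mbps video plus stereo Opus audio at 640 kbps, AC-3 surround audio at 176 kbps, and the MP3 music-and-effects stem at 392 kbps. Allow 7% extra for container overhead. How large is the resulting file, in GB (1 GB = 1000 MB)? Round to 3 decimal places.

6 min = 360 s
Audio total: 640 + 176 + 392 = 1208 kbps = 1.208 Mbps.
Total bitrate: 10.6 + 1.208 = 11.808 Mbps.
Stream data: 11.808 Mbps × 360 s = 4250.9 Mb.
With 7% container overhead: ×1.07.
4,548 Mb ÷ 8 = 568.6 MB → 0.5686 GB.

0.569 GB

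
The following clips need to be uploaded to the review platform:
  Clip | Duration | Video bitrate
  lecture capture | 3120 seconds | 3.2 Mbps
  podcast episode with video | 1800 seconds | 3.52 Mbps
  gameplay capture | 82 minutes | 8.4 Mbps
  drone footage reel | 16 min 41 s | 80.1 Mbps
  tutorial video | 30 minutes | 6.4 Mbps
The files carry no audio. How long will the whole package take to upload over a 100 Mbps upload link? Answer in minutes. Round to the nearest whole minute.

25 minutes

lecture capture: 3.200 Mbps × 3120 s = 9984.0 Mb
podcast episode with video: 3.520 Mbps × 1800 s = 6336.0 Mb
gameplay capture: 8.400 Mbps × 4920 s = 41328.0 Mb
drone footage reel: 80.100 Mbps × 1001 s = 80180.1 Mb
tutorial video: 6.400 Mbps × 1800 s = 11520.0 Mb
Total: 149348.1 Mb = 18668.5 MB.
At 100 Mbps: 149348.1 / 100 = 1493 s ≈ 24.9 minutes.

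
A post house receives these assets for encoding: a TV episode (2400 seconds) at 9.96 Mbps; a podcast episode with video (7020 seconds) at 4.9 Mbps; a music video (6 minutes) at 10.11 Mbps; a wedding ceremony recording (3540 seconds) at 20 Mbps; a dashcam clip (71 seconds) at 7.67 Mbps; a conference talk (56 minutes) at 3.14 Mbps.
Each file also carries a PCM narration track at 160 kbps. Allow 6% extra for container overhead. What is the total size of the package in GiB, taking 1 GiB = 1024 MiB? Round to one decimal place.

18.1 GiB

Audio: 160 kbps = 0.160 Mbps.
TV episode: 10.120 Mbps × 2400 s × 1.06 = 25745.3 Mb
podcast episode with video: 5.060 Mbps × 7020 s × 1.06 = 37652.5 Mb
music video: 10.270 Mbps × 360 s × 1.06 = 3919.0 Mb
wedding ceremony recording: 20.160 Mbps × 3540 s × 1.06 = 75648.4 Mb
dashcam clip: 7.830 Mbps × 71 s × 1.06 = 589.3 Mb
conference talk: 3.300 Mbps × 3360 s × 1.06 = 11753.3 Mb
Total: 155307.7 Mb = 19413.5 MB.
= 18.08 GiB.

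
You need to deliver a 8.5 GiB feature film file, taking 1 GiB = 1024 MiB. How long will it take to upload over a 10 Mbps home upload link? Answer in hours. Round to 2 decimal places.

File: 8.5 GiB = 73014.4 Mb.
At 10 Mbps: 73014.4 / 10 = 7301.4 s ≈ 2.03 hours.

2.03 hours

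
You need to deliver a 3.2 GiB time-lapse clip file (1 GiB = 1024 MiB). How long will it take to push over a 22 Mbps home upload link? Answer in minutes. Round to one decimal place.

20.8 minutes

File: 3.2 GiB = 27487.8 Mb.
At 22 Mbps: 27487.8 / 22 = 1249.4 s ≈ 20.8 minutes.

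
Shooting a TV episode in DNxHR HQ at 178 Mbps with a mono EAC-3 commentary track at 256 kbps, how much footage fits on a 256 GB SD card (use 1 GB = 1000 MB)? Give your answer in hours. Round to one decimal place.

Audio: 256 kbps = 0.256 Mbps.
Total bitrate: 178 + 0.256 = 178.256 Mbps.
Capacity: 256 GB = 2,048,000 Mb.
Recording time: 2,048,000 / 178.256 = 11,489 s ≈ 3.19 hours.

3.2 hours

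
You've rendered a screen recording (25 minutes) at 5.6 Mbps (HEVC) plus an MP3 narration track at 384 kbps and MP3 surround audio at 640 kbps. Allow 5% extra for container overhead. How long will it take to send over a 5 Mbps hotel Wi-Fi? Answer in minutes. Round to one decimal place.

25 min = 1500 s
Audio total: 384 + 640 = 1024 kbps = 1.024 Mbps.
Total bitrate: 6.624 Mbps.
File: 6.624 Mbps × 1500 s = 9936.0 Mb.
With 5% container overhead: ×1.05. → 10432.8 Mb.
At 5 Mbps: 10432.8 / 5 = 2086.6 s ≈ 34.8 minutes.

34.8 minutes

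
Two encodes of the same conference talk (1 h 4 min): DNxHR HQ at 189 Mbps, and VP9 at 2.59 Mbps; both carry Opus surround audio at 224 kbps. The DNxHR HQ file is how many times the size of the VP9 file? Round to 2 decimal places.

67.24

1 h 4 min = 64 min = 3840 s
Audio: 224 kbps = 0.224 Mbps.
DNxHR HQ: 189.224 Mbps × 3840 s = 726620.2 Mb = 84.590 GiB.
VP9: 2.814 Mbps × 3840 s = 10805.8 Mb = 1.258 GiB.
Ratio: 84.590 / 1.258 = 67.244.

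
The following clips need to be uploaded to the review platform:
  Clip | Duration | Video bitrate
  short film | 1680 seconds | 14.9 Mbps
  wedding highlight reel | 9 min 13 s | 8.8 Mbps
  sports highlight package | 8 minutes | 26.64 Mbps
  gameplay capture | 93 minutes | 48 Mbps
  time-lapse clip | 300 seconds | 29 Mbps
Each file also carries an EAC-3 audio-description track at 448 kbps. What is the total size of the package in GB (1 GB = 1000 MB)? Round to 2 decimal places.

Audio: 448 kbps = 0.448 Mbps.
short film: 15.348 Mbps × 1680 s = 25784.6 Mb
wedding highlight reel: 9.248 Mbps × 553 s = 5114.1 Mb
sports highlight package: 27.088 Mbps × 480 s = 13002.2 Mb
gameplay capture: 48.448 Mbps × 5580 s = 270339.8 Mb
time-lapse clip: 29.448 Mbps × 300 s = 8834.4 Mb
Total: 323075.3 Mb = 40384.4 MB.
= 40.38 GB.

40.38 GB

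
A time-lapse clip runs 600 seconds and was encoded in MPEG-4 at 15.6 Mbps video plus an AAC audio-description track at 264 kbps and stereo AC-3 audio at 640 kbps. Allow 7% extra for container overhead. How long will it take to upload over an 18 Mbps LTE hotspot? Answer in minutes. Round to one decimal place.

Audio total: 264 + 640 = 904 kbps = 0.904 Mbps.
Total bitrate: 16.504 Mbps.
File: 16.504 Mbps × 600 s = 9902.4 Mb.
With 7% container overhead: ×1.07. → 10595.6 Mb.
At 18 Mbps: 10595.6 / 18 = 588.6 s ≈ 9.81 minutes.

9.8 minutes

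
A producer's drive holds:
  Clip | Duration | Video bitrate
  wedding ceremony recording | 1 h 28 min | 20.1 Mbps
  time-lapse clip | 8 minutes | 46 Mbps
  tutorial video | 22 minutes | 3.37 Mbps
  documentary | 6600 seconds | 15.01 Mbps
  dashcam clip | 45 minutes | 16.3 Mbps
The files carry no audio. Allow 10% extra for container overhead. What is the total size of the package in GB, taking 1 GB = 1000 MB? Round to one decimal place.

37.9 GB

wedding ceremony recording: 20.100 Mbps × 5280 s × 1.10 = 116740.8 Mb
time-lapse clip: 46.000 Mbps × 480 s × 1.10 = 24288.0 Mb
tutorial video: 3.370 Mbps × 1320 s × 1.10 = 4893.2 Mb
documentary: 15.010 Mbps × 6600 s × 1.10 = 108972.6 Mb
dashcam clip: 16.300 Mbps × 2700 s × 1.10 = 48411.0 Mb
Total: 303305.6 Mb = 37913.2 MB.
= 37.91 GB.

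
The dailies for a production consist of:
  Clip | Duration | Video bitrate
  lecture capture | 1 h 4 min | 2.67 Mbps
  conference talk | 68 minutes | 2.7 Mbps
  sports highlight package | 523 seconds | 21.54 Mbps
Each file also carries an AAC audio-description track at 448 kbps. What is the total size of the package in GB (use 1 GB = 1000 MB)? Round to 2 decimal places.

4.54 GB

Audio: 448 kbps = 0.448 Mbps.
lecture capture: 3.118 Mbps × 3840 s = 11973.1 Mb
conference talk: 3.148 Mbps × 4080 s = 12843.8 Mb
sports highlight package: 21.988 Mbps × 523 s = 11499.7 Mb
Total: 36316.7 Mb = 4539.6 MB.
= 4.540 GB.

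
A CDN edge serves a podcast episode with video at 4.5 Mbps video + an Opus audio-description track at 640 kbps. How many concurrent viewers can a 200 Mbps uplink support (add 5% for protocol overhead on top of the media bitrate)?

37

Audio: 640 kbps = 0.640 Mbps.
Per-viewer media rate: 5.140 Mbps.
On the wire with 5% overhead: 5.397 Mbps.
200 Mbps = 200.0 Mbps; 200.0 / 5.397 = 37.06 → 37 viewers.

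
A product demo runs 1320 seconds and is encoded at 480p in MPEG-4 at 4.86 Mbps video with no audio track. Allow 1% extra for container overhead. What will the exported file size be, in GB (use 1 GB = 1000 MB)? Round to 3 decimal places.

Total bitrate: 4.86 Mbps.
Stream data: 4.860 Mbps × 1320 s = 6415.2 Mb.
With 1% container overhead: ×1.01.
6,479 Mb ÷ 8 = 809.9 MB → 0.8099 GB.

0.810 GB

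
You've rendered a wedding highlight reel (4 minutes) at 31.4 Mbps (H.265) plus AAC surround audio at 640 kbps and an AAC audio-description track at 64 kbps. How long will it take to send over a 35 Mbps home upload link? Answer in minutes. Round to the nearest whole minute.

4 min = 240 s
Audio total: 640 + 64 = 704 kbps = 0.704 Mbps.
Total bitrate: 32.104 Mbps.
File: 32.104 Mbps × 240 s = 7705.0 Mb.
At 35 Mbps: 7705.0 / 35 = 220.1 s ≈ 3.67 minutes.

4 minutes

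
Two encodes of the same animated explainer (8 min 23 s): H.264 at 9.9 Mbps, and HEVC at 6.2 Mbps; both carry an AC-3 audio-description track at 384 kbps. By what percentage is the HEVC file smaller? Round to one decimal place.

8 min 23 s = 503 s
Audio: 384 kbps = 0.384 Mbps.
H.264: 10.284 Mbps × 503 s = 5172.9 Mb = 0.647 GB.
HEVC: 6.584 Mbps × 503 s = 3311.8 Mb = 0.414 GB.
Reduction: (1 − 0.414/0.647) × 100 = 35.98%.

36.0%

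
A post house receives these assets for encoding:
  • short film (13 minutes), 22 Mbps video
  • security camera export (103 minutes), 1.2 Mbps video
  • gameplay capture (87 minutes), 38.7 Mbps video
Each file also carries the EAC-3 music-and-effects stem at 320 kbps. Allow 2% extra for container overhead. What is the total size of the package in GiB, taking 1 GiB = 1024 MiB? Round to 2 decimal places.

27.37 GiB

Audio: 320 kbps = 0.320 Mbps.
short film: 22.320 Mbps × 780 s × 1.02 = 17757.8 Mb
security camera export: 1.520 Mbps × 6180 s × 1.02 = 9581.5 Mb
gameplay capture: 39.020 Mbps × 5220 s × 1.02 = 207758.1 Mb
Total: 235097.4 Mb = 29387.2 MB.
= 27.37 GiB.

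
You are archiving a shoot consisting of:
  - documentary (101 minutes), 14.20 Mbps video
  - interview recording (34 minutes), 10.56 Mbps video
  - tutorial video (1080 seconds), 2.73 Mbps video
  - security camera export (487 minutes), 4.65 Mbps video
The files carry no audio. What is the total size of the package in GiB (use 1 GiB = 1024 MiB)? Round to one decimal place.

documentary: 14.200 Mbps × 6060 s = 86052.0 Mb
interview recording: 10.560 Mbps × 2040 s = 21542.4 Mb
tutorial video: 2.730 Mbps × 1080 s = 2948.4 Mb
security camera export: 4.650 Mbps × 29220 s = 135873.0 Mb
Total: 246415.8 Mb = 30802.0 MB.
= 28.69 GiB.

28.7 GiB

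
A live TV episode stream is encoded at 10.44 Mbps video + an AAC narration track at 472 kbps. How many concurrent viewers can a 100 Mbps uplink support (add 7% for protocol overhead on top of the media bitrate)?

8

Audio: 472 kbps = 0.472 Mbps.
Per-viewer media rate: 10.912 Mbps.
On the wire with 7% overhead: 11.676 Mbps.
100 Mbps = 100.0 Mbps; 100.0 / 11.676 = 8.56 → 8 viewers.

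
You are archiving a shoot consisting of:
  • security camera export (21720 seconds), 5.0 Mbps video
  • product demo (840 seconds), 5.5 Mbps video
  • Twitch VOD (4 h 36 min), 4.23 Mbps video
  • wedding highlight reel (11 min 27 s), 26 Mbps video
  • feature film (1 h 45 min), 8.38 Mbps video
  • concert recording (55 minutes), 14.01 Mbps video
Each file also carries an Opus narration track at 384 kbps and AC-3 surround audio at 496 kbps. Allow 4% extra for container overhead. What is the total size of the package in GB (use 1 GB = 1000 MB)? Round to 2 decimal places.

Audio total: 384 + 496 = 880 kbps = 0.880 Mbps.
security camera export: 5.880 Mbps × 21720 s × 1.04 = 132822.1 Mb
product demo: 6.380 Mbps × 840 s × 1.04 = 5573.6 Mb
Twitch VOD: 5.110 Mbps × 16560 s × 1.04 = 88006.5 Mb
wedding highlight reel: 26.880 Mbps × 687 s × 1.04 = 19205.2 Mb
feature film: 9.260 Mbps × 6300 s × 1.04 = 60671.5 Mb
concert recording: 14.890 Mbps × 3300 s × 1.04 = 51102.5 Mb
Total: 357381.4 Mb = 44672.7 MB.
= 44.67 GB.

44.67 GB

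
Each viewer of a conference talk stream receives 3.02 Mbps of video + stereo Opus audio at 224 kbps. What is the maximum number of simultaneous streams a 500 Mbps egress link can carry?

Audio: 224 kbps = 0.224 Mbps.
Per-viewer media rate: 3.244 Mbps.
500 Mbps = 500.0 Mbps; 500.0 / 3.244 = 154.13 → 154 viewers.

154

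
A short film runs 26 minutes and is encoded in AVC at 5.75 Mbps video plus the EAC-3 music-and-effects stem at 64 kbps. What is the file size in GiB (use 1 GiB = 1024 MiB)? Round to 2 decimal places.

26 min = 1560 s
Audio: 64 kbps = 0.064 Mbps.
Total bitrate: 5.75 + 0.064 = 5.814 Mbps.
Stream data: 5.814 Mbps × 1560 s = 9069.8 Mb.
9,070 Mb = 1,133,730,000 bytes ÷ 1,073,741,824 = 1.056 GiB.

1.06 GiB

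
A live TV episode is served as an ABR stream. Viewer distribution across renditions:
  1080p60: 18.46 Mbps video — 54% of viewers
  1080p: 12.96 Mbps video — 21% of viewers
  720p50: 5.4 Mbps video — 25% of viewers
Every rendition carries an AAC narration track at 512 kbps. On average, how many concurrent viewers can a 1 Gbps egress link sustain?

68

Audio: 512 kbps = 0.512 Mbps.
Average per-viewer bitrate: 0.54×18.972 + 0.21×13.472 + 0.25×5.912 = 14.552 Mbps.
1 Gbps = 1,000 Mbps; 1,000 / 14.552 = 68.72 → 68.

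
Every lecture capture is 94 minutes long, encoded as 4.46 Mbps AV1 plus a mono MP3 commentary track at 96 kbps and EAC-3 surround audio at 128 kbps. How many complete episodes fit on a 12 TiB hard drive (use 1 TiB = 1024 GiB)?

94 min = 5640 s
Audio total: 96 + 128 = 224 kbps = 0.224 Mbps.
Total bitrate: 4.684 Mbps.
Per item: 4.684 Mbps × 5640 s = 26,418 Mb = 3,302 MB.
Capacity: 12 TiB = 105,553,116 Mb; 3995.54 items → 3995 complete.

3995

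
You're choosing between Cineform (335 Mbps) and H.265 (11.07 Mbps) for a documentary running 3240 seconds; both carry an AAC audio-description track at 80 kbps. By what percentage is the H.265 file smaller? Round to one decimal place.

Audio: 80 kbps = 0.080 Mbps.
Cineform: 335.080 Mbps × 3240 s = 1085659.2 Mb = 126.387 GiB.
H.265: 11.150 Mbps × 3240 s = 36126.0 Mb = 4.206 GiB.
Reduction: (1 − 4.206/126.387) × 100 = 96.67%.

96.7%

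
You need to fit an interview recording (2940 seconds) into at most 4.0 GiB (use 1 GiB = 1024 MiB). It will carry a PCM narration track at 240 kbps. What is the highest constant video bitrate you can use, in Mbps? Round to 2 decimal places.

Budget: 4.0 GiB = 34359.7 Mb.
Total bitrate budget: 34359.7 Mb / 2940 s = 11.687 Mbps.
Audio: 240 kbps = 0.240 Mbps.
Video: 11.687 − 0.240 = 11.447 Mbps.

11.45 Mbps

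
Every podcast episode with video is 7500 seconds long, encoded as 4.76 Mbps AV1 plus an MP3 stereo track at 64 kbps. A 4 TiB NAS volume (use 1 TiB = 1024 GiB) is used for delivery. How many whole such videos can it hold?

Audio: 64 kbps = 0.064 Mbps.
Total bitrate: 4.824 Mbps.
Per item: 4.824 Mbps × 7500 s = 36,180 Mb = 4,522 MB.
Capacity: 4 TiB = 35,184,372 Mb; 972.48 items → 972 complete.

972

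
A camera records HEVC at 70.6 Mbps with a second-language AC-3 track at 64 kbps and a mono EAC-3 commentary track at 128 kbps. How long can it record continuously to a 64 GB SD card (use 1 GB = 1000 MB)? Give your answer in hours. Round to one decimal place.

Audio total: 64 + 128 = 192 kbps = 0.192 Mbps.
Total bitrate: 70.6 + 0.192 = 70.792 Mbps.
Capacity: 64 GB = 512,000 Mb.
Recording time: 512,000 / 70.792 = 7,232 s ≈ 2.01 hours.

2.0 hours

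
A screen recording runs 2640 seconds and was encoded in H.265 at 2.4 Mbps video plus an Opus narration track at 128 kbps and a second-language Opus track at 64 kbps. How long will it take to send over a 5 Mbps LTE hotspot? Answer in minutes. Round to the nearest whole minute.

Audio total: 128 + 64 = 192 kbps = 0.192 Mbps.
Total bitrate: 2.592 Mbps.
File: 2.592 Mbps × 2640 s = 6842.9 Mb.
At 5 Mbps: 6842.9 / 5 = 1368.6 s ≈ 22.8 minutes.

23 minutes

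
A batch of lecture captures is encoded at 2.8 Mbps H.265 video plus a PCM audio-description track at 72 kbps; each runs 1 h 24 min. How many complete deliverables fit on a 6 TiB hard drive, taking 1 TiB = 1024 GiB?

1 h 24 min = 84 min = 5040 s
Audio: 72 kbps = 0.072 Mbps.
Total bitrate: 2.872 Mbps.
Per item: 2.872 Mbps × 5040 s = 14,475 Mb = 1,809 MB.
Capacity: 6 TiB = 52,776,558 Mb; 3646.08 items → 3646 complete.

3646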